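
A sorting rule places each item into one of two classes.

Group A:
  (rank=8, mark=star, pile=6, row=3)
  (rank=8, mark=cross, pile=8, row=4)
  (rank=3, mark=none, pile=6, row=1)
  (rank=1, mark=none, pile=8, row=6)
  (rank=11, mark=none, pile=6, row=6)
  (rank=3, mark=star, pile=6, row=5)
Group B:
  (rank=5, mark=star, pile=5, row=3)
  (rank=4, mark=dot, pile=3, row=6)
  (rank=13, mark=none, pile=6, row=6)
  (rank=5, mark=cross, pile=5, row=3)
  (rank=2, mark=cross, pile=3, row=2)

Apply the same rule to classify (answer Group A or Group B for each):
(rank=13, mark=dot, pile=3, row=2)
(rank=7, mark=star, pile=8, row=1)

Group B, Group A

The pattern is that an item is 'Group A' exactly when: pile ≥ 6 AND rank ≤ 11.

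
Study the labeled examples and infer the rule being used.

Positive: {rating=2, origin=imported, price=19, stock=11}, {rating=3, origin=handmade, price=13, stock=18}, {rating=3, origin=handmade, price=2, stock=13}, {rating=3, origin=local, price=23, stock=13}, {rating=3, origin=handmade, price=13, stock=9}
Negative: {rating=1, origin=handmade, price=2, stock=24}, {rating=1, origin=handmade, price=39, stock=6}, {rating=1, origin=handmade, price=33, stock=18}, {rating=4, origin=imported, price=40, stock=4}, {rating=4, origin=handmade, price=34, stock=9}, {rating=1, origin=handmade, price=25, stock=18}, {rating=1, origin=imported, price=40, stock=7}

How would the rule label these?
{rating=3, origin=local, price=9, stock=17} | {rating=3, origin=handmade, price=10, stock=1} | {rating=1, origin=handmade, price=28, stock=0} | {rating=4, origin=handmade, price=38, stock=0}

'Positive' ⟺ price ≤ 23 AND stock ≤ 18.

Positive, Positive, Negative, Negative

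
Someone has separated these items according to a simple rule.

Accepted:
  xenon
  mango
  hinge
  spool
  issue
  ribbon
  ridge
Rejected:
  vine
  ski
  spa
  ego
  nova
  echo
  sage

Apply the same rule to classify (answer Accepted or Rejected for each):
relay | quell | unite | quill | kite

The distinguishing property — length ≥ 5 — holds for all the 'Accepted' cases and none of the 'Rejected' cases.
relay — length 5, hence Accepted. quell — length 5, hence Accepted. unite — length 5, hence Accepted. quill — length 5, hence Accepted. kite — length 4, hence Rejected.

Accepted, Accepted, Accepted, Accepted, Rejected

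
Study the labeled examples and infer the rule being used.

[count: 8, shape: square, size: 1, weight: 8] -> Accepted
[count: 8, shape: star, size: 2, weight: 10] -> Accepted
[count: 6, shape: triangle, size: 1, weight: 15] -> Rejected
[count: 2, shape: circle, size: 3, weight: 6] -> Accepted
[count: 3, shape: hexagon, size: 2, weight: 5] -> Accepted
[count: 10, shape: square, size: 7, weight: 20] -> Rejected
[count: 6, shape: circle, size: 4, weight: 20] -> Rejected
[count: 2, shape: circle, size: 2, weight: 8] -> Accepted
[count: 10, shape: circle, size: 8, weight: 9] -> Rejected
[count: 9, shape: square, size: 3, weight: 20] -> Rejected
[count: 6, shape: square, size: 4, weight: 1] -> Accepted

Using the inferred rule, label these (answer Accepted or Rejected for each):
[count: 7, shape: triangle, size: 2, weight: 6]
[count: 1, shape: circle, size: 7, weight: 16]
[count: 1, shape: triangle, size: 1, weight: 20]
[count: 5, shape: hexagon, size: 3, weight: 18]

Accepted, Rejected, Rejected, Rejected

The distinguishing property — size ≤ 4 AND weight ≤ 10 — holds for all the 'Accepted' cases and none of the 'Rejected' cases.
[count: 7, shape: triangle, size: 2, weight: 6] — size = 2, weight = 6, hence Accepted.
[count: 1, shape: circle, size: 7, weight: 16] — size = 7, weight = 16, hence Rejected.
[count: 1, shape: triangle, size: 1, weight: 20] — size = 1, weight = 20, hence Rejected.
[count: 5, shape: hexagon, size: 3, weight: 18] — size = 3, weight = 18, hence Rejected.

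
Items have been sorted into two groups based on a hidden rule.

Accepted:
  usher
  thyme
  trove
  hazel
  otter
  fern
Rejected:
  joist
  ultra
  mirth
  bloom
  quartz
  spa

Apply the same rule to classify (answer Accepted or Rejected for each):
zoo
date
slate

Rejected, Accepted, Accepted

The pattern is that an item is 'Accepted' exactly when: contains 'e'.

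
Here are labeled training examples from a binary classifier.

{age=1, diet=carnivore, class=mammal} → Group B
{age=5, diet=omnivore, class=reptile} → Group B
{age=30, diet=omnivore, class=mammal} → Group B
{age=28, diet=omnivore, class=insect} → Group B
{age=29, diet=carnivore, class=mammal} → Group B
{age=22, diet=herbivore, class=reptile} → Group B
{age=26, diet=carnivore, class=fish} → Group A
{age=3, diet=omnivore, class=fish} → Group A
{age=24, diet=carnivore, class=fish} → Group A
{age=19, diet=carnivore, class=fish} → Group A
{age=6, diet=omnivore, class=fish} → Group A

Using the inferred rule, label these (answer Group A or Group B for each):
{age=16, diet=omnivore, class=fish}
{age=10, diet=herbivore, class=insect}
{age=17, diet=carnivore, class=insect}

Group A, Group B, Group B

The distinguishing property — class is fish — holds for all the 'Group A' cases and none of the 'Group B' cases.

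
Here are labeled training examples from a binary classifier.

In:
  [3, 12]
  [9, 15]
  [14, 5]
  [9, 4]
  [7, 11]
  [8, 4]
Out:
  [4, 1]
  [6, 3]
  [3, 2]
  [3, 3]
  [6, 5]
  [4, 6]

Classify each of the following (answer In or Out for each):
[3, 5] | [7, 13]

All 'In' examples share one property — sum ≥ 12 — and every 'Out' example lacks it.

Out, In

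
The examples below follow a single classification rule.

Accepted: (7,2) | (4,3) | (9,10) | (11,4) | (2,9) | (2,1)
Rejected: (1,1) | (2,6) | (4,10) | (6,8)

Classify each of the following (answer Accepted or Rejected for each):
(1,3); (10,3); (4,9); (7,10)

Rejected, Accepted, Accepted, Accepted

The rule appears to be: sum is odd.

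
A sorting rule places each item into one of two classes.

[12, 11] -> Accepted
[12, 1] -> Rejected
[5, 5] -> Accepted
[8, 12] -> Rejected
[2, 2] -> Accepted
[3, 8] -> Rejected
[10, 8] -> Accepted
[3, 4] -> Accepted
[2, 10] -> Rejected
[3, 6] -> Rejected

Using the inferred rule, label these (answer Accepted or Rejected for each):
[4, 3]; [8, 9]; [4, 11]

Accepted, Accepted, Rejected

The distinguishing property — |first − second| ≤ 2 — holds for all the 'Accepted' cases and none of the 'Rejected' cases.
[4, 3] → |4−3| = 1 → Accepted. [8, 9] → |8−9| = 1 → Accepted. [4, 11] → |4−11| = 7 → Rejected.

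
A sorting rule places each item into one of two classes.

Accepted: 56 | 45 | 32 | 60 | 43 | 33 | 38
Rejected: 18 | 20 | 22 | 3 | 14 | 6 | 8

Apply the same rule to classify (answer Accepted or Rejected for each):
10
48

Rejected, Accepted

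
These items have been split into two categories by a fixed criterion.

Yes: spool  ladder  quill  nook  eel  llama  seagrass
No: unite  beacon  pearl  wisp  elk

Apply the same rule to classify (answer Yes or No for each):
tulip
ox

No, No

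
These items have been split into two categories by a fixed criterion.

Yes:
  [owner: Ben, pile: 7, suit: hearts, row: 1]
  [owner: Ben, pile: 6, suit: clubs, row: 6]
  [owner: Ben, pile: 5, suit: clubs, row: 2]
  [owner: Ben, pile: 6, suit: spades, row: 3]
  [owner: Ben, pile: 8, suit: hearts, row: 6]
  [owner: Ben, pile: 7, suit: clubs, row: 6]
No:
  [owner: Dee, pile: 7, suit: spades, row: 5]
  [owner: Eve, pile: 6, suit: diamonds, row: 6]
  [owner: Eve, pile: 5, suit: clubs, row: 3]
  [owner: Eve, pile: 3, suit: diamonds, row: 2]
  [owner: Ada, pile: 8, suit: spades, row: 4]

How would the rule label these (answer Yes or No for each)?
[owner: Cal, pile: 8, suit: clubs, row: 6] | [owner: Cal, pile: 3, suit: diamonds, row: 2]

The pattern is that an item is 'Yes' exactly when: owner is Ben.
[owner: Cal, pile: 8, suit: clubs, row: 6] → owner is Cal → No. [owner: Cal, pile: 3, suit: diamonds, row: 2] → owner is Cal → No.

No, No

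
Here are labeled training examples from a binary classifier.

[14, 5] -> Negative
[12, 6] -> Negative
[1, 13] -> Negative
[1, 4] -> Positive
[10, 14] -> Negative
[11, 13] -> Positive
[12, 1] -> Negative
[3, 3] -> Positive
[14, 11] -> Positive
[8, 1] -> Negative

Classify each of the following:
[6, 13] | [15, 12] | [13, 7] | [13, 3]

Negative, Positive, Negative, Negative

The distinguishing property — |first − second| ≤ 3 — holds for all the 'Positive' cases and none of the 'Negative' cases.
[6, 13]: |6−13| = 7 — lacks this property, so Negative.
[15, 12]: |15−12| = 3 — qualifies, so Positive.
[13, 7]: |13−7| = 6 — lacks this property, so Negative.
[13, 3]: |13−3| = 10 — lacks this property, so Negative.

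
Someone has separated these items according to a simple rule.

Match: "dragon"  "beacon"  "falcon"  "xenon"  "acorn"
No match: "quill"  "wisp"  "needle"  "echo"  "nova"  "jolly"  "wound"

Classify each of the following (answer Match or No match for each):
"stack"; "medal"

No match, No match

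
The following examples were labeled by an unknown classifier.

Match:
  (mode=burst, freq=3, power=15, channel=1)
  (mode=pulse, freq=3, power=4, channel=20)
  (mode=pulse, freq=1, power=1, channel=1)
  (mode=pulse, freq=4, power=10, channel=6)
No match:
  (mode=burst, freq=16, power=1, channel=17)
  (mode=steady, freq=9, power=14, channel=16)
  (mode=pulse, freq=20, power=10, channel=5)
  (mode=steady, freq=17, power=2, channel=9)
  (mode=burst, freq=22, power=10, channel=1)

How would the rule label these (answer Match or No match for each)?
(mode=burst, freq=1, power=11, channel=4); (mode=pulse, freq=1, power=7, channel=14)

Match, Match

The simplest hypothesis consistent with all the labels is: freq ≤ 4.
(mode=burst, freq=1, power=11, channel=4): freq = 1 — meets the rule, so Match.
(mode=pulse, freq=1, power=7, channel=14): freq = 1 — meets the rule, so Match.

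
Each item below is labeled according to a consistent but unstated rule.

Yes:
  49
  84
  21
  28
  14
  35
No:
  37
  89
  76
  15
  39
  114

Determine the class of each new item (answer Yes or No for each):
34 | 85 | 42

The classifier is using: multiple of 7.
34: 34 = 7·4 + 6, does not satisfy this → No. 85: 85 = 7·12 + 1, does not satisfy this → No. 42: 42 = 7·6, satisfies this → Yes.

No, No, Yes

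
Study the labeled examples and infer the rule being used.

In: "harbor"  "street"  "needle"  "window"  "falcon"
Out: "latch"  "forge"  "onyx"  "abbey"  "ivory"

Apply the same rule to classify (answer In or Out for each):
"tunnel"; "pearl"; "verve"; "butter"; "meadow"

In, Out, Out, In, In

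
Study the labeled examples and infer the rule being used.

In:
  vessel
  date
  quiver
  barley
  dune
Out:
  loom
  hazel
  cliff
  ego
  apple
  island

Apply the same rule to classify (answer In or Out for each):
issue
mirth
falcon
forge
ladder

The simplest hypothesis consistent with all the labels is: even length AND contains 'e'.
issue: length 5, has 'e', lacks this property → Out. mirth: length 5, no 'e', lacks this property → Out. falcon: length 6, no 'e', lacks this property → Out. forge: length 5, has 'e', lacks this property → Out. ladder: length 6, has 'e', qualifies → In.

Out, Out, Out, Out, In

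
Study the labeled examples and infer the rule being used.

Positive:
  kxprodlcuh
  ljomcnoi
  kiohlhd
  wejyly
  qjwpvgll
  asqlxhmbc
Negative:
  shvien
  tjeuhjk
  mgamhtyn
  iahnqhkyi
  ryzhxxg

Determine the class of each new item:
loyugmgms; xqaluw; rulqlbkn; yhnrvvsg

Checking candidate rules against both groups, what survives is: contains 'l'.
loyugmgms: has 'l' — fits, so Positive. xqaluw: has 'l' — fits, so Positive. rulqlbkn: has 'l' — fits, so Positive. yhnrvvsg: no 'l' — does not pass, so Negative.

Positive, Positive, Positive, Negative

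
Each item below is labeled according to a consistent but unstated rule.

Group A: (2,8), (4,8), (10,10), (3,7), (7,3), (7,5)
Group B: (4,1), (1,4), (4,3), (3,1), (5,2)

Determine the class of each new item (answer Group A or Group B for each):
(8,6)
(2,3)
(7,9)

Group A, Group B, Group A

All 'Group A' examples share one property — sum ≥ 10 — and every 'Group B' example lacks it.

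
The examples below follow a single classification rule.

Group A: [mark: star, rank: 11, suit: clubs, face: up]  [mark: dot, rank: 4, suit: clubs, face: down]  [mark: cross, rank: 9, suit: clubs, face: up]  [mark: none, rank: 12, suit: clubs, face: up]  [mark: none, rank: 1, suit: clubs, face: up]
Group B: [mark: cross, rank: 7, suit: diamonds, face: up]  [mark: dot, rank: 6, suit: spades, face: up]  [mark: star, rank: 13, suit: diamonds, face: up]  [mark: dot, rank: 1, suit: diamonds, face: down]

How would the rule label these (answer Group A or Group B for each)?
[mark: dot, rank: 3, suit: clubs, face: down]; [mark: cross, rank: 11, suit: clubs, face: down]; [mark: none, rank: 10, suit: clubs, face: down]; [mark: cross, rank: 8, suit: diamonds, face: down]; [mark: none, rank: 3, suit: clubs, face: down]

Group A, Group A, Group A, Group B, Group A

All 'Group A' examples share one property — suit is clubs — and every 'Group B' example lacks it.
[mark: dot, rank: 3, suit: clubs, face: down] → suit is clubs → Group A. [mark: cross, rank: 11, suit: clubs, face: down] → suit is clubs → Group A. [mark: none, rank: 10, suit: clubs, face: down] → suit is clubs → Group A. [mark: cross, rank: 8, suit: diamonds, face: down] → suit is diamonds → Group B. [mark: none, rank: 3, suit: clubs, face: down] → suit is clubs → Group A.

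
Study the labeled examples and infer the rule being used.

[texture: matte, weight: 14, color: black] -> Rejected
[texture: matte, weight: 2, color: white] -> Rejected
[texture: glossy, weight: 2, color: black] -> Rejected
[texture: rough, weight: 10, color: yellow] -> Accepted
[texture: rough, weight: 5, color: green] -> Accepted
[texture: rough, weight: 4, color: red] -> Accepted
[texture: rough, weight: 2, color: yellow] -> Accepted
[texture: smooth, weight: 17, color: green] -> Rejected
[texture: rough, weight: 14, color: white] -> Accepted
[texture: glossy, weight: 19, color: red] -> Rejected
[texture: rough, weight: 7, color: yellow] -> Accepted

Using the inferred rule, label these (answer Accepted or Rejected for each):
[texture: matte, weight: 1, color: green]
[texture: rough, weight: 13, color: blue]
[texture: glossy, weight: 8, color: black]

The simplest hypothesis consistent with all the labels is: texture is rough.
[texture: matte, weight: 1, color: green]: Rejected (texture is matte). [texture: rough, weight: 13, color: blue]: Accepted (texture is rough). [texture: glossy, weight: 8, color: black]: Rejected (texture is glossy).

Rejected, Accepted, Rejected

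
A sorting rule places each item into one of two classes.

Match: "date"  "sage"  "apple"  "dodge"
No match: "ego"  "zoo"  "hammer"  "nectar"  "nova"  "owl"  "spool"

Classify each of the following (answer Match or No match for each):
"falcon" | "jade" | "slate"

The rule appears to be: ends with 'e'.
"falcon" → ends with 'n' → No match.
"jade" → ends with 'e' → Match.
"slate" → ends with 'e' → Match.

No match, Match, Match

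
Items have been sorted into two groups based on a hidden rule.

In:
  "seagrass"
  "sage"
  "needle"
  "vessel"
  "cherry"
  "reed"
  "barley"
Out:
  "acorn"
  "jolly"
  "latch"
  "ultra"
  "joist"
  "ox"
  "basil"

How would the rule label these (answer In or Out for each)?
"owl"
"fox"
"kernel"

All 'In' examples share one property — contains 'e' — and every 'Out' example lacks it.
"owl": no 'e', doesn't qualify → Out. "fox": no 'e', doesn't qualify → Out. "kernel": has 'e', matches → In.

Out, Out, In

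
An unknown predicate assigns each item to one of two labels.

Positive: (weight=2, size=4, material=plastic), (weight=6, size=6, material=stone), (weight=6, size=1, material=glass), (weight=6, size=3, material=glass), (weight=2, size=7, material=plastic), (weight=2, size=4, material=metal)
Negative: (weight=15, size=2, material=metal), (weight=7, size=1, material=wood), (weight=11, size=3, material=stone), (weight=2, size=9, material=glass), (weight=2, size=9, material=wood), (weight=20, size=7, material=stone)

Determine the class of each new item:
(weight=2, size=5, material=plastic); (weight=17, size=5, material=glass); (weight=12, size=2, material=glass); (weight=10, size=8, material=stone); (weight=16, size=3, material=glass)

Positive, Negative, Negative, Negative, Negative

The simplest hypothesis consistent with all the labels is: weight ≤ 6 AND size ≤ 7.
(weight=2, size=5, material=plastic): Positive (weight = 2, size = 5).
(weight=17, size=5, material=glass): Negative (weight = 17, size = 5).
(weight=12, size=2, material=glass): Negative (weight = 12, size = 2).
(weight=10, size=8, material=stone): Negative (weight = 10, size = 8).
(weight=16, size=3, material=glass): Negative (weight = 16, size = 3).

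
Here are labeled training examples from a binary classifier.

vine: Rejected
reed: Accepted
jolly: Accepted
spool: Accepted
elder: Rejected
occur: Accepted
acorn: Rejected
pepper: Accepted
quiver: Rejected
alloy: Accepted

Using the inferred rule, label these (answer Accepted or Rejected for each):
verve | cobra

Rejected, Rejected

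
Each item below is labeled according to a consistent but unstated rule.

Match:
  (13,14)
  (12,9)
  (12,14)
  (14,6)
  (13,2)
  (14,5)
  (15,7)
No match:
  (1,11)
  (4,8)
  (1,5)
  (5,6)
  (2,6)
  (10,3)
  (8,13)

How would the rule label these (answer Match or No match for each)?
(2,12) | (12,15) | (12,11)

Rule: first ≥ 11. This holds for each 'Match' example and fails for each 'No match' one.
No match: (2,12), since first 2. Match: (12,15), since first 12. Match: (12,11), since first 12.

No match, Match, Match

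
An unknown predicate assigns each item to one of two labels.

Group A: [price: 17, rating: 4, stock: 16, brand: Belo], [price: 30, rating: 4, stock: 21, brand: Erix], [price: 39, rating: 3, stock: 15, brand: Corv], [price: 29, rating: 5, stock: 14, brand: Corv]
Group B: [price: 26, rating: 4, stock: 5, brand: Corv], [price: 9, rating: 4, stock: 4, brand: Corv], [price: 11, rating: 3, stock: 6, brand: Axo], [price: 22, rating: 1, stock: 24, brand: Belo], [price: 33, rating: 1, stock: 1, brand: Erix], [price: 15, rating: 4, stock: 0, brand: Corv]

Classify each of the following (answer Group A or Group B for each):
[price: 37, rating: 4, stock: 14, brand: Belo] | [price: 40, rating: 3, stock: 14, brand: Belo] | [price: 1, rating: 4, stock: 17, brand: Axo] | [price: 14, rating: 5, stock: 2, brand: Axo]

Group A, Group A, Group A, Group B

One predicate separates the groups cleanly: rating ≥ 3 AND stock ≥ 14.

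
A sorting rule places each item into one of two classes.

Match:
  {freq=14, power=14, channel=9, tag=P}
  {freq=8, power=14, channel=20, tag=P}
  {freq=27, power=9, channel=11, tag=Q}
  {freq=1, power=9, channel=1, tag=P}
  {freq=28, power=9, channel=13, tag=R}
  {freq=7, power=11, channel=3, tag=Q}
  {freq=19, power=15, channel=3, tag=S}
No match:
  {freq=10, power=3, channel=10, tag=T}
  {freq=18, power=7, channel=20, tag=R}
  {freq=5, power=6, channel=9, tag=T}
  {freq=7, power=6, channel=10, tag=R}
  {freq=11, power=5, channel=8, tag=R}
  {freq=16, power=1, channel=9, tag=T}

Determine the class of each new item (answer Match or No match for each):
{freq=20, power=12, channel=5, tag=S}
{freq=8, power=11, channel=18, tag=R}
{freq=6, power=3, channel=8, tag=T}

Match, Match, No match

Every 'Match' example satisfies: power ≥ 9. None of the 'No match' examples do.
{freq=20, power=12, channel=5, tag=S} — power = 12, hence Match. {freq=8, power=11, channel=18, tag=R} — power = 11, hence Match. {freq=6, power=3, channel=8, tag=T} — power = 3, hence No match.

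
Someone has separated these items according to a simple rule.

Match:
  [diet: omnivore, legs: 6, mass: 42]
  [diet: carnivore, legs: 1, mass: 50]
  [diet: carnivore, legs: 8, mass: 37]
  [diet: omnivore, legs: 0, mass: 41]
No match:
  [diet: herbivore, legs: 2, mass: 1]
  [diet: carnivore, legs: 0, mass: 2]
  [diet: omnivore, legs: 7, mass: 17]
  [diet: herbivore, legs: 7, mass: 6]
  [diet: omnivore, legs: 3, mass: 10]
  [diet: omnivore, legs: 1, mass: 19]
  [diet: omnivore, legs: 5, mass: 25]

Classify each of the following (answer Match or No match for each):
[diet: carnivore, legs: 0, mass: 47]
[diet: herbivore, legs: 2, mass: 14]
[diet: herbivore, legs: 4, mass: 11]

Match, No match, No match

All 'Match' examples share one property — mass ≥ 37 — and every 'No match' example lacks it.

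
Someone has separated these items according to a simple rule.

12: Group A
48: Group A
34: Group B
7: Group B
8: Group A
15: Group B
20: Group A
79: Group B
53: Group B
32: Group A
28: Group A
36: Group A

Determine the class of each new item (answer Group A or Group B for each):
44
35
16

Looking at the examples, the only property every 'Group A' case has and every 'Group B' case lacks is: multiple of 4.

Group A, Group B, Group A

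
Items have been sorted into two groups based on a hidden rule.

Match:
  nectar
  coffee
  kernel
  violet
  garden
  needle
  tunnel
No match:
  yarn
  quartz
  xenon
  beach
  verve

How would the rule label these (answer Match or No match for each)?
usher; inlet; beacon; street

The simplest hypothesis consistent with all the labels is: even length AND contains 'e'.
usher: length 5, has 'e', lacks this property → No match.
inlet: length 5, has 'e', lacks this property → No match.
beacon: length 6, has 'e', matches → Match.
street: length 6, has 'e', matches → Match.

No match, No match, Match, Match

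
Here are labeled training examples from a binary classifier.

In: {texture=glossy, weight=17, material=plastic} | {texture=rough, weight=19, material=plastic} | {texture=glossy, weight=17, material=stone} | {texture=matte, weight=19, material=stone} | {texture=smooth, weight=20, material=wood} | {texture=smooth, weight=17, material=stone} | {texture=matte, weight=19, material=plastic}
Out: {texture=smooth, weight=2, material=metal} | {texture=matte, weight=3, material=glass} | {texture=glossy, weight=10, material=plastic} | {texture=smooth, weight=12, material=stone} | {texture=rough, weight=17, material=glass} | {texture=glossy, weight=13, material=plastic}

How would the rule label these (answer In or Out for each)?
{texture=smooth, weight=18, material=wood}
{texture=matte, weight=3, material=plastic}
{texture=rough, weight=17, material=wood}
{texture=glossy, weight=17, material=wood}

Rule: material is not glass AND weight ≥ 17. This holds for each 'In' example and fails for each 'Out' one.
{texture=smooth, weight=18, material=wood}: material is wood, weight = 18 — checks out, so In. {texture=matte, weight=3, material=plastic}: material is plastic, weight = 3 — lacks this property, so Out. {texture=rough, weight=17, material=wood}: material is wood, weight = 17 — checks out, so In. {texture=glossy, weight=17, material=wood}: material is wood, weight = 17 — checks out, so In.

In, Out, In, In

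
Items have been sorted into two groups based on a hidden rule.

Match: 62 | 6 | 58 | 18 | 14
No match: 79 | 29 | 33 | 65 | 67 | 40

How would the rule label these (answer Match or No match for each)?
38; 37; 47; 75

Match, No match, No match, No match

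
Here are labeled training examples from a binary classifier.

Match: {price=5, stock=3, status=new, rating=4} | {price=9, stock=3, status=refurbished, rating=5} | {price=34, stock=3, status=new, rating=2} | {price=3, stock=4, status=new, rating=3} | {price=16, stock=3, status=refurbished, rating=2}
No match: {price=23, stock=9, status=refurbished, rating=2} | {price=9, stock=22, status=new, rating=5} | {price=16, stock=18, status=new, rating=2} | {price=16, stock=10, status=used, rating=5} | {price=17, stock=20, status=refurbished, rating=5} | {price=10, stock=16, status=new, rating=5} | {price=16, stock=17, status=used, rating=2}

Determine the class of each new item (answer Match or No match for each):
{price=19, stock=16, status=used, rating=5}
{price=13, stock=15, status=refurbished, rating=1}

Every 'Match' example satisfies: stock ≤ 4. None of the 'No match' examples do.
{price=19, stock=16, status=used, rating=5}: stock = 16 — does not fit, so No match. {price=13, stock=15, status=refurbished, rating=1}: stock = 15 — does not fit, so No match.

No match, No match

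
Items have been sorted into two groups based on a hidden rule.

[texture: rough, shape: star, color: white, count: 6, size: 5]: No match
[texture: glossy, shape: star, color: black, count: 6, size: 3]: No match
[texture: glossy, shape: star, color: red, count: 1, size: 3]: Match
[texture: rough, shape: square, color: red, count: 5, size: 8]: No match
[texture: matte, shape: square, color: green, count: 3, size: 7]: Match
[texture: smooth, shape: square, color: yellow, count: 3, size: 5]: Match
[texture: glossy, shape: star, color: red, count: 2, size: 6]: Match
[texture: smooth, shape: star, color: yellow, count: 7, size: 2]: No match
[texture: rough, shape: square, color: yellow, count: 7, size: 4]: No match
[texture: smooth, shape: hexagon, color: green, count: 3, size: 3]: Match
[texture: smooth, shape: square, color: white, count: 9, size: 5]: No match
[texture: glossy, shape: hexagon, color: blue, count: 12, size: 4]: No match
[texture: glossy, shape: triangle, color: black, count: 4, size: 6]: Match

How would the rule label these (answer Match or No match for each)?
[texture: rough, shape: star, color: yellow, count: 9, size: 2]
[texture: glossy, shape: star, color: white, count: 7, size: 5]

One predicate separates the groups cleanly: count ≤ 4.
[texture: rough, shape: star, color: yellow, count: 9, size: 2]: No match (count = 9).
[texture: glossy, shape: star, color: white, count: 7, size: 5]: No match (count = 7).

No match, No match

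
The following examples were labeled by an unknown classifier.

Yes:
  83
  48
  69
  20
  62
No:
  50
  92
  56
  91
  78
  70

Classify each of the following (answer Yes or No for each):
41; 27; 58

Yes, Yes, No

One predicate separates the groups cleanly: ≡ 6 (mod 7).
41: 41 mod 7 = 6 — matches, so Yes.
27: 27 mod 7 = 6 — matches, so Yes.
58: 58 mod 7 = 2 — does not satisfy this, so No.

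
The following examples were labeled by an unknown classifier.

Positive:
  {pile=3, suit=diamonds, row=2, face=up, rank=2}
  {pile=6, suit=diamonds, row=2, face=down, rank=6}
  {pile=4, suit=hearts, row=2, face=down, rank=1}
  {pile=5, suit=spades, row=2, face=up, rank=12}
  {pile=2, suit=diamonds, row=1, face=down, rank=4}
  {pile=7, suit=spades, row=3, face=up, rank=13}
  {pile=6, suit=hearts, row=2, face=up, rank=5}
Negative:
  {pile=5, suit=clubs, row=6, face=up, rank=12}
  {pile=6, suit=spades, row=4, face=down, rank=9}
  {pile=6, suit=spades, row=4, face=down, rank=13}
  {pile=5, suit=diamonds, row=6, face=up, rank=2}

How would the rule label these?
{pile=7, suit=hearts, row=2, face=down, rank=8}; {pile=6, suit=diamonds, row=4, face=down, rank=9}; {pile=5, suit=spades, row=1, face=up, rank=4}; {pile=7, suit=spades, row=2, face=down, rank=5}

Positive, Negative, Positive, Positive

'Positive' ⟺ row ≤ 3.
{pile=7, suit=hearts, row=2, face=down, rank=8} → row = 2 → Positive. {pile=6, suit=diamonds, row=4, face=down, rank=9} → row = 4 → Negative. {pile=5, suit=spades, row=1, face=up, rank=4} → row = 1 → Positive. {pile=7, suit=spades, row=2, face=down, rank=5} → row = 2 → Positive.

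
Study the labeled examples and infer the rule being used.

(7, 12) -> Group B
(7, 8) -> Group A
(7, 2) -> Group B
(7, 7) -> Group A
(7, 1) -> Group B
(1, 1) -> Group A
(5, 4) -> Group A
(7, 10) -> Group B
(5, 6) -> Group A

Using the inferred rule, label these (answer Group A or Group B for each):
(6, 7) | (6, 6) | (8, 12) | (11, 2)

Every 'Group A' example satisfies: |first − second| ≤ 1. None of the 'Group B' examples do.
(6, 7): |6−7| = 1 — fits, so Group A.
(6, 6): |6−6| = 0 — fits, so Group A.
(8, 12): |8−12| = 4 — does not fit, so Group B.
(11, 2): |11−2| = 9 — does not fit, so Group B.

Group A, Group A, Group B, Group B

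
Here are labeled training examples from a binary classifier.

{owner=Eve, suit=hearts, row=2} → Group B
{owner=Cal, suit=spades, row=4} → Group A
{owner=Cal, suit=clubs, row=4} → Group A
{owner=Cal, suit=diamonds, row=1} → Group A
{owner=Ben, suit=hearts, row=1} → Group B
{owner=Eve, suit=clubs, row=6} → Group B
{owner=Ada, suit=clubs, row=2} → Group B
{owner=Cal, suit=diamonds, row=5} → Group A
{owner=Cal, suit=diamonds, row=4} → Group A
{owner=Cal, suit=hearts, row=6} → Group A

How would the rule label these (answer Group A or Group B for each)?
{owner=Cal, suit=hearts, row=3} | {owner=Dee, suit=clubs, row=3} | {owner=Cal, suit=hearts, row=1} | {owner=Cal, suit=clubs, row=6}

The rule appears to be: owner is Cal.
Group A: {owner=Cal, suit=hearts, row=3}, since owner is Cal.
Group B: {owner=Dee, suit=clubs, row=3}, since owner is Dee.
Group A: {owner=Cal, suit=hearts, row=1}, since owner is Cal.
Group A: {owner=Cal, suit=clubs, row=6}, since owner is Cal.

Group A, Group B, Group A, Group A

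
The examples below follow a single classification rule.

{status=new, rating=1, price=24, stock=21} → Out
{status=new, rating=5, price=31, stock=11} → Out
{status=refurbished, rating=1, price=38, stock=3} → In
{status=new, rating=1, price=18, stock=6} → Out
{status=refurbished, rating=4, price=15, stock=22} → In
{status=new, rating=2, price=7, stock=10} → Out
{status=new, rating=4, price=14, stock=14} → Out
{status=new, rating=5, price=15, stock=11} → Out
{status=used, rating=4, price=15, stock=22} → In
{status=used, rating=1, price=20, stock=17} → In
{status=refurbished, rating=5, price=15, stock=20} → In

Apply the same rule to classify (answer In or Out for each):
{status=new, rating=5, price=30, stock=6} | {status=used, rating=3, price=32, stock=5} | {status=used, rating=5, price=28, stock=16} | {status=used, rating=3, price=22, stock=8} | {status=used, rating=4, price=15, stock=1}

Checking candidate rules against both groups, what survives is: status is not new.
{status=new, rating=5, price=30, stock=6}: status is new, does not pass → Out. {status=used, rating=3, price=32, stock=5}: status is used, qualifies → In. {status=used, rating=5, price=28, stock=16}: status is used, qualifies → In. {status=used, rating=3, price=22, stock=8}: status is used, qualifies → In. {status=used, rating=4, price=15, stock=1}: status is used, qualifies → In.

Out, In, In, In, In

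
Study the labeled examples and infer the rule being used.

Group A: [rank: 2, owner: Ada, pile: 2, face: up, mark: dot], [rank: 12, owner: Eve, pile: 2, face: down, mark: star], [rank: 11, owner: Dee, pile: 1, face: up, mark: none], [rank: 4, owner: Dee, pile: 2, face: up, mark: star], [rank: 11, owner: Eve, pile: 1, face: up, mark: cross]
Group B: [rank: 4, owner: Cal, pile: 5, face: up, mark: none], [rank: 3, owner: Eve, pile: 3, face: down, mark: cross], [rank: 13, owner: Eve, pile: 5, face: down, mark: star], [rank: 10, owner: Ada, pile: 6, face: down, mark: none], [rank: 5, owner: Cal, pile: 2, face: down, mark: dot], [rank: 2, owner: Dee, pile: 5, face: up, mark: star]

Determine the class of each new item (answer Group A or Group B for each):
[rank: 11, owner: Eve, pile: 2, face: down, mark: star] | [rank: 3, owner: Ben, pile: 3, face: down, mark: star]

Group A, Group B

One predicate separates the groups cleanly: pile ≤ 2 AND rank ≠ 5.
[rank: 11, owner: Eve, pile: 2, face: down, mark: star] → pile = 2, rank = 11 → Group A.
[rank: 3, owner: Ben, pile: 3, face: down, mark: star] → pile = 3, rank = 3 → Group B.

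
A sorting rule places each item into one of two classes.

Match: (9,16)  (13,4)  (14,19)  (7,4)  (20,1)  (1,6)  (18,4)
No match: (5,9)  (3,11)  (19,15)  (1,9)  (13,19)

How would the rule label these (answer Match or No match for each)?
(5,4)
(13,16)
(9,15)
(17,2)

Match, Match, No match, Match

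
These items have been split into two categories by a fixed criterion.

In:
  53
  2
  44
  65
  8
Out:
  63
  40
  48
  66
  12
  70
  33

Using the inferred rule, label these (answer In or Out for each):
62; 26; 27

The rule appears to be: ≡ 2 (mod 3).
62 → 62 mod 3 = 2 → In.
26 → 26 mod 3 = 2 → In.
27 → 27 mod 3 = 0 → Out.

In, In, Out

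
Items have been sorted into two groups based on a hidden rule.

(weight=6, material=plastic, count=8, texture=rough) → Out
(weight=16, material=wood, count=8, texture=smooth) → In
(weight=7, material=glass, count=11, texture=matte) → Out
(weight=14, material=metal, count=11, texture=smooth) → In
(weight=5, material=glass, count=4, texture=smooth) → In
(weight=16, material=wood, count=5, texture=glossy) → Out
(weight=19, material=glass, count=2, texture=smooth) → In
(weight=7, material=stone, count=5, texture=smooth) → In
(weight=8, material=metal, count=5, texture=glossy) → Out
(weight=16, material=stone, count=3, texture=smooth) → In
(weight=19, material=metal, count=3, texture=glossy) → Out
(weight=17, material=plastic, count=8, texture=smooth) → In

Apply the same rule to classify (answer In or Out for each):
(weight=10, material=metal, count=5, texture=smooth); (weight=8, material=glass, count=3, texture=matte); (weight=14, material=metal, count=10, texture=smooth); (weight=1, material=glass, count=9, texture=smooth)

In, Out, In, In

Every 'In' example satisfies: texture is smooth. None of the 'Out' examples do.
(weight=10, material=metal, count=5, texture=smooth) — texture is smooth, hence In.
(weight=8, material=glass, count=3, texture=matte) — texture is matte, hence Out.
(weight=14, material=metal, count=10, texture=smooth) — texture is smooth, hence In.
(weight=1, material=glass, count=9, texture=smooth) — texture is smooth, hence In.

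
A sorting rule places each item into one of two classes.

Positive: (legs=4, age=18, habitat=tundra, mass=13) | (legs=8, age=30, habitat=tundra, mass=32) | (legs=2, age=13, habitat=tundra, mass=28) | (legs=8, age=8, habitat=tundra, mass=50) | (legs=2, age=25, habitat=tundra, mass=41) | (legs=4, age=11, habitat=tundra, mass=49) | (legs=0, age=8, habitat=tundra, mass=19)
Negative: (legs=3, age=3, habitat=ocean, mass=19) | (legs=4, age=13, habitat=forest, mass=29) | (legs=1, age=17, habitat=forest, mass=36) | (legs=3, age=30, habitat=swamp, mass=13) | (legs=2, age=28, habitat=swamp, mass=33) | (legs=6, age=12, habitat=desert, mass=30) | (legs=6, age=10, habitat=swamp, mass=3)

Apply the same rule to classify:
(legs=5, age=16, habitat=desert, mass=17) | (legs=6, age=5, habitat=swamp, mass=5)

Negative, Negative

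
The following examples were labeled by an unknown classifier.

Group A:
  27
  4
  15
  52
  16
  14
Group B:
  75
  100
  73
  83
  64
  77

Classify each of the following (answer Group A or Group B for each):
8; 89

Group A, Group B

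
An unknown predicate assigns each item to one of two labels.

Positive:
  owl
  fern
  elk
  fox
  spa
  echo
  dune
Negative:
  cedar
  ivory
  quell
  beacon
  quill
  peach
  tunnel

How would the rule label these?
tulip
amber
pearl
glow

Negative, Negative, Negative, Positive

One predicate separates the groups cleanly: length ≤ 4.
tulip: Negative (length 5).
amber: Negative (length 5).
pearl: Negative (length 5).
glow: Positive (length 4).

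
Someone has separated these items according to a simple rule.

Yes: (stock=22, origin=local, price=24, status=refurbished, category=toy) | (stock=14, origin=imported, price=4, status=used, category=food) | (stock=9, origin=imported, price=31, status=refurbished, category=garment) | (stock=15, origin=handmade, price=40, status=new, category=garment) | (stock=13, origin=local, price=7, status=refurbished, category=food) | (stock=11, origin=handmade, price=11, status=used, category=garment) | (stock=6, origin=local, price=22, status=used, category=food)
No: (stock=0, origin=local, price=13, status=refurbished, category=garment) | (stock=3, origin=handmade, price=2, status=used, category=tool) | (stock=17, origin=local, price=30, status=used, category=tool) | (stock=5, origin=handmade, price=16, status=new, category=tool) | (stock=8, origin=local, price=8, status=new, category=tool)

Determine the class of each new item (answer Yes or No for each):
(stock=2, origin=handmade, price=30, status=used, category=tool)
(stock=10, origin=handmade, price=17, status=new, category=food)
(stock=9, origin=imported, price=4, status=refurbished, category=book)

No, Yes, Yes

A rule that fits every label: category is not tool AND stock ≥ 3 — true of each 'Yes' example, false of each 'No' one.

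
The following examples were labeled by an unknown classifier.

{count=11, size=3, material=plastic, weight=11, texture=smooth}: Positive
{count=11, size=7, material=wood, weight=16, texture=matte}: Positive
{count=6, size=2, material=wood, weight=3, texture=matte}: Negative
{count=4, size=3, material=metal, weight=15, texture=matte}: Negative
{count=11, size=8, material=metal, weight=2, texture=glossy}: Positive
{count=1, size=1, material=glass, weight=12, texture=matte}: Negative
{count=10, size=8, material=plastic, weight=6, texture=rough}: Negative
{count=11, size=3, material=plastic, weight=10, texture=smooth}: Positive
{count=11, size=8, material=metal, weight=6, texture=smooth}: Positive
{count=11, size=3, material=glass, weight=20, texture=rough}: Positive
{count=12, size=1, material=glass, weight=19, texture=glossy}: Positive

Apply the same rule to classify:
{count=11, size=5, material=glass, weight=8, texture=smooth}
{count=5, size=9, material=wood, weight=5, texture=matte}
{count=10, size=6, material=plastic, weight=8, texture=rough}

Positive, Negative, Negative

The simplest hypothesis consistent with all the labels is: count ≥ 11.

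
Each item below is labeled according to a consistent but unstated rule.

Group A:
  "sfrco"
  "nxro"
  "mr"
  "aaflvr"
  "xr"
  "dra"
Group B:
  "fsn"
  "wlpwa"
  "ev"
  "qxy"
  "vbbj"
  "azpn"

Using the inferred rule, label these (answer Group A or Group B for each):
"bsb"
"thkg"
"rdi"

Group B, Group B, Group A

One predicate separates the groups cleanly: contains 'r'.
"bsb" — no 'r', hence Group B. "thkg" — no 'r', hence Group B. "rdi" — has 'r', hence Group A.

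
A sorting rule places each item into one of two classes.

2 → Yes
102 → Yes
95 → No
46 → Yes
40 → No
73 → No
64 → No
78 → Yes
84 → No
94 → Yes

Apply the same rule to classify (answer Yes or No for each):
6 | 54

The classifier is using: ≡ 2 (mod 4).
6: 6 mod 4 = 2, passes → Yes. 54: 54 mod 4 = 2, passes → Yes.

Yes, Yes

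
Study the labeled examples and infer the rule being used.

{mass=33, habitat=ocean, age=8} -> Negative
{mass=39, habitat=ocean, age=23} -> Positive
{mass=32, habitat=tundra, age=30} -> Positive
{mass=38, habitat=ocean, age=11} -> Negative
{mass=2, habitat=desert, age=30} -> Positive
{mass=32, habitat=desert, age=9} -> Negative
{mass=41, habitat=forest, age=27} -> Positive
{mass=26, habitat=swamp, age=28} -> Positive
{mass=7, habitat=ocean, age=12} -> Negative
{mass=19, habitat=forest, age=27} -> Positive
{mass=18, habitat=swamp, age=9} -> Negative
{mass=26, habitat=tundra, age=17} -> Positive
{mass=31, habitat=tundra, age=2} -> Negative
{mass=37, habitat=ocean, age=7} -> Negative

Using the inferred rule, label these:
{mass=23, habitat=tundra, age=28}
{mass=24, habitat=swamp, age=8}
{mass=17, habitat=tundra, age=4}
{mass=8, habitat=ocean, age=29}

'Positive' ⟺ age ≥ 17.
{mass=23, habitat=tundra, age=28}: age = 28 — satisfies this, so Positive. {mass=24, habitat=swamp, age=8}: age = 8 — fails the rule, so Negative. {mass=17, habitat=tundra, age=4}: age = 4 — fails the rule, so Negative. {mass=8, habitat=ocean, age=29}: age = 29 — satisfies this, so Positive.

Positive, Negative, Negative, Positive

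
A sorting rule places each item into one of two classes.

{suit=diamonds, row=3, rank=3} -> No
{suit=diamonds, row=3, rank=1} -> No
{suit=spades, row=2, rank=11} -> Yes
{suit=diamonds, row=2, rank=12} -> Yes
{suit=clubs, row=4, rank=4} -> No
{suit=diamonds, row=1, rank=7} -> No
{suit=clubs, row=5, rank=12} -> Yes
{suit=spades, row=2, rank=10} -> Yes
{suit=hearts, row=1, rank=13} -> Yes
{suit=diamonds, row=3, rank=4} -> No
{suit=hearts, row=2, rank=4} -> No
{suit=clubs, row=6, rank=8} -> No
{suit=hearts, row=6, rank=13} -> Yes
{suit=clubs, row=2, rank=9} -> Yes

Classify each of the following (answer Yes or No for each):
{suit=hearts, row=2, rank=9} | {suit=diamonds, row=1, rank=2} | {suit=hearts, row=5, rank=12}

Yes, No, Yes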